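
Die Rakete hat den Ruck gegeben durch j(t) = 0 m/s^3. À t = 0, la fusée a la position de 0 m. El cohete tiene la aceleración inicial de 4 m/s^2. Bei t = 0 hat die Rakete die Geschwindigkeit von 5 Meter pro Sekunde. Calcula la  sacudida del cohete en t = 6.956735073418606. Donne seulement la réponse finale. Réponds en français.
À t = 6.956735073418606, j = 0.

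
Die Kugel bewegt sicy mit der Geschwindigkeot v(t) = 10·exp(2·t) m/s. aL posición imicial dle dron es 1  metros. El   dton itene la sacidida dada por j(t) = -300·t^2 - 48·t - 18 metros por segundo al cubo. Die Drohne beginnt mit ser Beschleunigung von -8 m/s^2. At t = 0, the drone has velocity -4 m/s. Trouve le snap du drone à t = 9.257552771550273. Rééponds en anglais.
Starting from jerk j(t) = -300·t^2 - 48·t - 18, we take 1 derivative. Differentiating jerk, we get snap: s(t) = -600·t - 48. From the given snap equation s(t) = -600·t - 48, we substitute t = 9.257552771550273 to get s = -5602.53166293016.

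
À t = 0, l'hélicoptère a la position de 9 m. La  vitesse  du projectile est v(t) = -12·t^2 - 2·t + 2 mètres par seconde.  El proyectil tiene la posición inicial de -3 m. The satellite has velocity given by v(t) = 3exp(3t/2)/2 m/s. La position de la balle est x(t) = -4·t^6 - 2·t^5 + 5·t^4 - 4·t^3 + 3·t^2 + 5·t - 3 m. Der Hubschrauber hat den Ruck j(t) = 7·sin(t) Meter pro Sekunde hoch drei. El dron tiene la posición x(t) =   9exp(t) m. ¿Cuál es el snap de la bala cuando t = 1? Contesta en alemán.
Wir müssen unsere Gleichung für die Position x(t) = -4·t^6 - 2·t^5 + 5·t^4 - 4·t^3 + 3·t^2 + 5·t - 3 4-mal ableiten. Mit d/dt von x(t) finden wir v(t) = -24·t^5 - 10·t^4 + 20·t^3 - 12·t^2 + 6·t + 5. Die Ableitung von der Geschwindigkeit ergibt die Beschleunigung: a(t) = -120·t^4 - 40·t^3 + 60·t^2 - 24·t + 6. Die Ableitung von der Beschleunigung ergibt den Ruck: j(t) = -480·t^3 - 120·t^2 + 120·t - 24. Die Ableitung von dem Ruck ergibt den Snap: s(t) = -1440·t^2 - 240·t + 120. Wir haben den Snap s(t) = -1440·t^2 - 240·t + 120. Durch Einsetzen von t = 1: s(1) = -1560.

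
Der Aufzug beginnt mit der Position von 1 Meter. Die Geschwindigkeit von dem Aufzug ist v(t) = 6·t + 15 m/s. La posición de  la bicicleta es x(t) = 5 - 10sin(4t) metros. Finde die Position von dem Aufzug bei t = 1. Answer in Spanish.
Partiendo de la velocidad v(t) = 6·t + 15, tomamos 1 integral. Integrando la velocidad y usando la condición inicial x(0) = 1, obtenemos x(t) = 3·t^2 + 15·t + 1. Tenemos la posición x(t) = 3·t^2 + 15·t + 1. Sustituyendo t = 1: x(1) = 19.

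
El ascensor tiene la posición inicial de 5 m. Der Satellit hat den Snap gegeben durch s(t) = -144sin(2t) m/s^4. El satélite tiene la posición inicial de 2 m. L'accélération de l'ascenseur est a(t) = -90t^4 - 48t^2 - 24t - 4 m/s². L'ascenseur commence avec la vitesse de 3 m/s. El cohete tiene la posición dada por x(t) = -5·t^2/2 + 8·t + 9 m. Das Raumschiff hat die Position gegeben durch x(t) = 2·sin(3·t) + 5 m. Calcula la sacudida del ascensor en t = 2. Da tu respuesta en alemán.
Wir müssen unsere Gleichung für die Beschleunigung a(t) = -90·t^4 - 48·t^2 - 24·t - 4 1-mal ableiten. Die Ableitung von der Beschleunigung ergibt den Ruck: j(t) = -360·t^3 - 96·t - 24. Wir haben den Ruck j(t) = -360·t^3 - 96·t - 24. Durch Einsetzen von t = 2: j(2) = -3096.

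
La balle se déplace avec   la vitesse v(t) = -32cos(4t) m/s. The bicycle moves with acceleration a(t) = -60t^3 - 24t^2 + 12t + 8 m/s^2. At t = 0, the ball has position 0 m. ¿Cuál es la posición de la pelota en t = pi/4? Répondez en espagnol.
Partiendo de la velocidad v(t) = -32·cos(4·t), tomamos 1 antiderivada. La integral de la velocidad, con x(0) = 0, da la posición: x(t) = -8·sin(4·t). De la ecuación de la posición x(t) = -8·sin(4·t), sustituimos t = pi/4 para obtener x = 0.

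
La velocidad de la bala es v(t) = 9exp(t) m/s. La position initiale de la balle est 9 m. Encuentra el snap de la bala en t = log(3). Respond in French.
Pour résoudre ceci, nous devons prendre 3 dérivées de notre équation de la vitesse v(t) = 9·exp(t). En prenant d/dt de v(t), nous trouvons a(t) = 9·exp(t). La dérivée de l'accélération donne le jerk: j(t) = 9·exp(t). En dérivant le jerk, nous obtenons le snap: s(t) = 9·exp(t). Nous avons le snap s(t) = 9·exp(t). En substituant t = log(3): s(log(3)) = 27.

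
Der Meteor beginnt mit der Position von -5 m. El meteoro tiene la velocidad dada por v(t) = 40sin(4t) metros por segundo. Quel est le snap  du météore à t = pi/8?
Nous devons dériver notre équation de la vitesse v(t) = 40·sin(4·t) 3 fois. La dérivée de la vitesse donne l'accélération: a(t) = 160·cos(4·t). En prenant d/dt de a(t), nous trouvons j(t) = -640·sin(4·t). La dérivée du jerk donne le snap: s(t) = -2560·cos(4·t). En utilisant s(t) = -2560·cos(4·t) et en substituant t = pi/8, nous trouvons s = 0.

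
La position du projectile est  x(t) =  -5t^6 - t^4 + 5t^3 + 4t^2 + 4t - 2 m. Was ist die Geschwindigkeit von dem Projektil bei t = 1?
Um dies zu lösen, müssen wir 1 Ableitung unserer Gleichung für die Position x(t) = -5·t^6 - t^4 + 5·t^3 + 4·t^2 + 4·t - 2 nehmen. Mit d/dt von x(t) finden wir v(t) = -30·t^5 - 4·t^3 + 15·t^2 + 8·t + 4. Wir haben die Geschwindigkeit v(t) = -30·t^5 - 4·t^3 + 15·t^2 + 8·t + 4. Durch Einsetzen von t = 1: v(1) = -7.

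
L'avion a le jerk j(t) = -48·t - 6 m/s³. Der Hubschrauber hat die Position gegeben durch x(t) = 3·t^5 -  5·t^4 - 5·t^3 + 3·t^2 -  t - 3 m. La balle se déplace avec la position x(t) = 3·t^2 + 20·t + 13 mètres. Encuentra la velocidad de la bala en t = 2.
Partiendo de la posición x(t) = 3·t^2 + 20·t + 13, tomamos 1 derivada. La derivada de la posición da la velocidad: v(t) = 6·t + 20. De la ecuación de la velocidad v(t) = 6·t + 20, sustituimos t = 2 para obtener v = 32.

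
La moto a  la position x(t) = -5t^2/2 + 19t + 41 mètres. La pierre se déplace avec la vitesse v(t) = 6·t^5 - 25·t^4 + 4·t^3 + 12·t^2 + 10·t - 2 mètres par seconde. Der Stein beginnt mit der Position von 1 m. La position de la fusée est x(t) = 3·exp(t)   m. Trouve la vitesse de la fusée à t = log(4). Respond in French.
En partant de la position x(t) = 3·exp(t), nous prenons 1 dérivée. La dérivée de la position donne la vitesse: v(t) = 3·exp(t). De l'équation de la vitesse v(t) = 3·exp(t), nous substituons t = log(4) pour obtenir v = 12.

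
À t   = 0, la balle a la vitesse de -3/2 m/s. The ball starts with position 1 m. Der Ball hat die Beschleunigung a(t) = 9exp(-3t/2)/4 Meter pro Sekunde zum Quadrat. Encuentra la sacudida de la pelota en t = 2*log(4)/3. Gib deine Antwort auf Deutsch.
Um dies zu lösen, müssen wir 1 Ableitung unserer Gleichung für die Beschleunigung a(t) = 9·exp(-3·t/2)/4 nehmen. Mit d/dt von a(t) finden wir j(t) = -27·exp(-3·t/2)/8. Mit j(t) = -27·exp(-3·t/2)/8 und Einsetzen von t = 2*log(4)/3, finden wir j = -27/32.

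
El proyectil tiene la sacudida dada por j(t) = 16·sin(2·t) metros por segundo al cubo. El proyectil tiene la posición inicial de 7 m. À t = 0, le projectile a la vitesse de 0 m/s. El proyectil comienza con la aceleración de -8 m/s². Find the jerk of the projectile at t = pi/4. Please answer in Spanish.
De la ecuación de la sacudida j(t) = 16·sin(2·t), sustituimos t = pi/4 para obtener j = 16.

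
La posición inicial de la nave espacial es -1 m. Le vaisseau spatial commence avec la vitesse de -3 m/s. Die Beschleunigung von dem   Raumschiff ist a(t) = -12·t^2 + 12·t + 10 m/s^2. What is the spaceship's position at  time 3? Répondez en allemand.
Wir müssen das Integral unserer Gleichung für die Beschleunigung a(t) = -12·t^2 + 12·t + 10 2-mal finden. Durch Integration von der Beschleunigung und Verwendung der Anfangsbedingung v(0) = -3, erhalten wir v(t) = -4·t^3 + 6·t^2 + 10·t - 3. Mit ∫v(t)dt und Anwendung von x(0) = -1, finden wir x(t) = -t^4 + 2·t^3 + 5·t^2 - 3·t - 1. Aus der Gleichung für die Position x(t) = -t^4 + 2·t^3 + 5·t^2 - 3·t - 1, setzen wir t = 3 ein und erhalten x = 8.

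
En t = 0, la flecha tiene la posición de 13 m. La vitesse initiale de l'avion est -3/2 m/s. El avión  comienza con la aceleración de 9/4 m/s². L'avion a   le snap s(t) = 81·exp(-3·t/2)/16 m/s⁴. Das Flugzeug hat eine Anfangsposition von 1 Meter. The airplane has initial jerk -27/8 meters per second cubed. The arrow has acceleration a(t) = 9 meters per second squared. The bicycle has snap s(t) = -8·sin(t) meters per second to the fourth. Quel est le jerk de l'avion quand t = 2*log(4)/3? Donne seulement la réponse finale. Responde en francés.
Le jerk à t = 2*log(4)/3 est j = -27/32.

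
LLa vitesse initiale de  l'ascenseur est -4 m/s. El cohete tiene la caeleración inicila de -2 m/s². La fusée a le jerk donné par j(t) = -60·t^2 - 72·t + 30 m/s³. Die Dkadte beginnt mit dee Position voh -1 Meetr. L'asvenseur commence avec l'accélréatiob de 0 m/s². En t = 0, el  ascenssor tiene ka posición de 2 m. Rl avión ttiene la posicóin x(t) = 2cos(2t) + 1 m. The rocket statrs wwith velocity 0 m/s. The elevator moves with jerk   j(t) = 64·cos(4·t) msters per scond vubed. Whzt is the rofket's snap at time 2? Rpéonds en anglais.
To solve this, we need to take 1 derivative of our jerk equation j(t) = -60·t^2 - 72·t + 30. The derivative of jerk gives snap: s(t) = -120·t - 72. We have snap s(t) = -120·t - 72. Substituting t = 2: s(2) = -312.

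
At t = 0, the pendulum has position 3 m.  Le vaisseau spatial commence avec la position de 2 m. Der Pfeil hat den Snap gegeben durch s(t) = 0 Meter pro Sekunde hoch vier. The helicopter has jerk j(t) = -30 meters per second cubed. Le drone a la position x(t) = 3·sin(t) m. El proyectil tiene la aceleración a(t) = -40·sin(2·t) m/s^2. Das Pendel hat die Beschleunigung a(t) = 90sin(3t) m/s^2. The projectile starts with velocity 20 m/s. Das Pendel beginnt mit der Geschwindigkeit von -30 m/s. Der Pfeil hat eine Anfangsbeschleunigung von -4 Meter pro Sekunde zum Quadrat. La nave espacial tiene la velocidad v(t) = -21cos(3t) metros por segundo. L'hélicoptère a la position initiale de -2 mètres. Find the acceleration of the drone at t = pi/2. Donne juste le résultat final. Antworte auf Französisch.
a(pi/2) = -3.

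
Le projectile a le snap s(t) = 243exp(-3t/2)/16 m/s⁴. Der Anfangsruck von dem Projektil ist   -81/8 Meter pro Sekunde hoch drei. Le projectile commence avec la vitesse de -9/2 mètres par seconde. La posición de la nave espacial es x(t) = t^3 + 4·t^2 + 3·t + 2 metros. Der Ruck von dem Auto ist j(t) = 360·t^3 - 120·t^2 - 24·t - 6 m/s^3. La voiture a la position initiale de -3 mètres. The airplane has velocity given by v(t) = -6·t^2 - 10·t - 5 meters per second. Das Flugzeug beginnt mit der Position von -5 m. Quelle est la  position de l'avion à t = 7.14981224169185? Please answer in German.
Wir müssen unsere Gleichung für die Geschwindigkeit v(t) = -6·t^2 - 10·t - 5 1-mal integrieren. Die Stammfunktion von der Geschwindigkeit ist die Position. Mit x(0) = -5 erhalten wir x(t) = -2·t^3 - 5·t^2 - 5·t - 5. Wir haben die Position x(t) = -2·t^3 - 5·t^2 - 5·t - 5. Durch Einsetzen von t = 7.14981224169185: x(7.14981224169185) = -1027.34229613339.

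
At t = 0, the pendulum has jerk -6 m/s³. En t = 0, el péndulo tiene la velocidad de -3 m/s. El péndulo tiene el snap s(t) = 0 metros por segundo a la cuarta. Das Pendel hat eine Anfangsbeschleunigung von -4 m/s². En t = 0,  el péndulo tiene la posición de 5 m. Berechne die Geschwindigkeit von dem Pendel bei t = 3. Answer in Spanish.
Para resolver esto, necesitamos tomar 3 integrales de nuestra ecuación del snap s(t) = 0. Integrando el snap y usando la condición inicial j(0) = -6, obtenemos j(t) = -6. La integral de la sacudida, con a(0) = -4, da la aceleración: a(t) = -6·t - 4. La integral de la aceleración es la velocidad. Usando v(0) = -3, obtenemos v(t) = -3·t^2 - 4·t - 3. Usando v(t) = -3·t^2 - 4·t - 3 y sustituyendo t = 3, encontramos v = -42.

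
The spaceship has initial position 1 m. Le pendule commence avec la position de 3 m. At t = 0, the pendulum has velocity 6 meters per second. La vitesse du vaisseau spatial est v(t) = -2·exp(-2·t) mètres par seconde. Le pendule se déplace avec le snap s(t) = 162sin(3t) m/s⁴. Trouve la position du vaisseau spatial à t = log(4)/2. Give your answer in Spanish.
Necesitamos integrar nuestra ecuación de la velocidad v(t) = -2·exp(-2·t) 1 vez. Integrando la velocidad y usando la condición inicial x(0) = 1, obtenemos x(t) = exp(-2·t). De la ecuación de la posición x(t) = exp(-2·t), sustituimos t = log(4)/2 para obtener x = 1/4.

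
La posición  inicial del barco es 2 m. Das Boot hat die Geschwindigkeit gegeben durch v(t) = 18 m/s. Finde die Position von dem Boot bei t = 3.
Wir müssen unsere Gleichung für die Geschwindigkeit v(t) = 18 1-mal integrieren. Die Stammfunktion von der Geschwindigkeit, mit x(0) = 2, ergibt die Position: x(t) = 18·t + 2. Mit x(t) = 18·t + 2 und Einsetzen von t = 3, finden wir x = 56.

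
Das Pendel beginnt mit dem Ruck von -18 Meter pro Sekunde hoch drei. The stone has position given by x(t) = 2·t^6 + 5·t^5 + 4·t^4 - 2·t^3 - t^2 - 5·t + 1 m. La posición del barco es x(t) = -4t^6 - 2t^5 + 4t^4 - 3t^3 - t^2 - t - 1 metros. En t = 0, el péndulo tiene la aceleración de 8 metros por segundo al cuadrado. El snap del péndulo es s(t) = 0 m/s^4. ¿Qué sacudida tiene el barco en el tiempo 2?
Partiendo de la posición x(t) = -4·t^6 - 2·t^5 + 4·t^4 - 3·t^3 - t^2 - t - 1, tomamos 3 derivadas. La derivada de la posición da la velocidad: v(t) = -24·t^5 - 10·t^4 + 16·t^3 - 9·t^2 - 2·t - 1. Tomando d/dt de v(t), encontramos a(t) = -120·t^4 - 40·t^3 + 48·t^2 - 18·t - 2. La derivada de la aceleración da la sacudida: j(t) = -480·t^3 - 120·t^2 + 96·t - 18. Tenemos la sacudida j(t) = -480·t^3 - 120·t^2 + 96·t - 18. Sustituyendo t = 2: j(2) = -4146.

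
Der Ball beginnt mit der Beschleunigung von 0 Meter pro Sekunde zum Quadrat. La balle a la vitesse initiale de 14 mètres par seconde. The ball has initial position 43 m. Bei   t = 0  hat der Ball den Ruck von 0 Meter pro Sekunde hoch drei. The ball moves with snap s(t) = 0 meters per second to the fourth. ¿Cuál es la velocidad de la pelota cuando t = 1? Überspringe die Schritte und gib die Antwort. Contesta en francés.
v(1) = 14.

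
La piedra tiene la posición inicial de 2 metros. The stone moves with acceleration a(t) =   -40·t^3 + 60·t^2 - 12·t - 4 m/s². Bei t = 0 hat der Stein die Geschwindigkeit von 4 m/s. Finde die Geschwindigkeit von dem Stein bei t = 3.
Um dies zu lösen, müssen wir 1 Stammfunktion unserer Gleichung für die Beschleunigung a(t) = -40·t^3 + 60·t^2 - 12·t - 4 finden. Das Integral von der Beschleunigung, mit v(0) = 4, ergibt die Geschwindigkeit: v(t) = -10·t^4 + 20·t^3 - 6·t^2 - 4·t + 4. Aus der Gleichung für die Geschwindigkeit v(t) = -10·t^4 + 20·t^3 - 6·t^2 - 4·t + 4, setzen wir t = 3 ein und erhalten v = -332.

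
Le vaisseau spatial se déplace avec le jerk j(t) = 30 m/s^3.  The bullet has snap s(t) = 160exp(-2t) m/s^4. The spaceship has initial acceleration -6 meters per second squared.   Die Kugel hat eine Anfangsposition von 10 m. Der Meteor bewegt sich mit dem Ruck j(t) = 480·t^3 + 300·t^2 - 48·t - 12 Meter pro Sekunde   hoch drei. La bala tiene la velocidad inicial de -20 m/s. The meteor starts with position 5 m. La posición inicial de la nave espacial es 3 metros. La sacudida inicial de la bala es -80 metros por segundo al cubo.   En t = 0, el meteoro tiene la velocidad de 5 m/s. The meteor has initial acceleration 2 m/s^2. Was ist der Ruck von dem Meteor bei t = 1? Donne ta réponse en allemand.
Wir haben den Ruck j(t) = 480·t^3 + 300·t^2 - 48·t - 12. Durch Einsetzen von t = 1: j(1) = 720.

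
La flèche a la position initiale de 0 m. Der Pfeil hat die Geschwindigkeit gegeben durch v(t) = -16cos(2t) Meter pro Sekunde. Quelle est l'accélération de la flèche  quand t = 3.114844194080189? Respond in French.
En partant de la vitesse v(t) = -16·cos(2·t), nous prenons 1 dérivée. La dérivée de la vitesse donne l'accélération: a(t) = 32·sin(2·t). Nous avons l'accélération a(t) = 32·sin(2·t). En substituant t = 3.114844194080189: a(3.114844194080189) = -1.71108497120751.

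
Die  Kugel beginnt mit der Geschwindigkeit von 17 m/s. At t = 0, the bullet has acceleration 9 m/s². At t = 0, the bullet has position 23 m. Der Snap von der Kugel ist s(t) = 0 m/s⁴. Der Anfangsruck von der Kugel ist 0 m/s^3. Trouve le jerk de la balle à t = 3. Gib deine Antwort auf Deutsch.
Um dies zu lösen, müssen wir 1 Stammfunktion unserer Gleichung für den Snap s(t) = 0 finden. Das Integral von dem Snap ist der Ruck. Mit j(0) = 0 erhalten wir j(t) = 0. Wir haben den Ruck j(t) = 0. Durch Einsetzen von t = 3: j(3) = 0.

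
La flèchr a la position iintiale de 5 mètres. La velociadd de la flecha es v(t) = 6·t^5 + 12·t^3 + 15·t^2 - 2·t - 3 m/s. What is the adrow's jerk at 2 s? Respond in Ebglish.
To solve this, we need to take 2 derivatives of our velocity equation v(t) = 6·t^5 + 12·t^3 + 15·t^2 - 2·t - 3. Taking d/dt of v(t), we find a(t) = 30·t^4 + 36·t^2 + 30·t - 2. Taking d/dt of a(t), we find j(t) = 120·t^3 + 72·t + 30. We have jerk j(t) = 120·t^3 + 72·t + 30. Substituting t = 2: j(2) = 1134.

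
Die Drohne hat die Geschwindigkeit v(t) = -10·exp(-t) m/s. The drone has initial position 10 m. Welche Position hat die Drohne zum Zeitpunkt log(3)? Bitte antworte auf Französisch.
Nous devons trouver la primitive de notre équation de la vitesse v(t) = -10·exp(-t) 1 fois. L'intégrale de la vitesse est la position. En utilisant x(0) = 10, nous obtenons x(t) = 10·exp(-t). En utilisant x(t) = 10·exp(-t) et en substituant t = log(3), nous trouvons x = 10/3.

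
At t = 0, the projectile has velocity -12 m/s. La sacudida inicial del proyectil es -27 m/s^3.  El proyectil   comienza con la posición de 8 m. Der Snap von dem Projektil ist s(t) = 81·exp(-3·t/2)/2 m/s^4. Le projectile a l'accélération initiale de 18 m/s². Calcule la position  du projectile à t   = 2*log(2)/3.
Pour résoudre ceci, nous devons prendre 4 primitives de notre équation du snap s(t) = 81·exp(-3·t/2)/2. En prenant ∫s(t)dt et en appliquant j(0) = -27, nous trouvons j(t) = -27·exp(-3·t/2). En prenant ∫j(t)dt et en appliquant a(0) = 18, nous trouvons a(t) = 18·exp(-3·t/2). En intégrant l'accélération et en utilisant la condition initiale v(0) = -12, nous obtenons v(t) = -12·exp(-3·t/2). En intégrant la vitesse et en utilisant la condition initiale x(0) = 8, nous obtenons x(t) = 8·exp(-3·t/2). De l'équation de la position x(t) = 8·exp(-3·t/2), nous substituons t = 2*log(2)/3 pour obtenir x = 4.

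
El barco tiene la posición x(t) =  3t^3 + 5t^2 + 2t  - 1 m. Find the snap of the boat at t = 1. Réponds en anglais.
Starting from position x(t) = 3·t^3 + 5·t^2 + 2·t - 1, we take 4 derivatives. The derivative of position gives velocity: v(t) = 9·t^2 + 10·t + 2. The derivative of velocity gives acceleration: a(t) = 18·t + 10. Differentiating acceleration, we get jerk: j(t) = 18. Taking d/dt of j(t), we find s(t) = 0. Using s(t) = 0 and substituting t = 1, we find s = 0.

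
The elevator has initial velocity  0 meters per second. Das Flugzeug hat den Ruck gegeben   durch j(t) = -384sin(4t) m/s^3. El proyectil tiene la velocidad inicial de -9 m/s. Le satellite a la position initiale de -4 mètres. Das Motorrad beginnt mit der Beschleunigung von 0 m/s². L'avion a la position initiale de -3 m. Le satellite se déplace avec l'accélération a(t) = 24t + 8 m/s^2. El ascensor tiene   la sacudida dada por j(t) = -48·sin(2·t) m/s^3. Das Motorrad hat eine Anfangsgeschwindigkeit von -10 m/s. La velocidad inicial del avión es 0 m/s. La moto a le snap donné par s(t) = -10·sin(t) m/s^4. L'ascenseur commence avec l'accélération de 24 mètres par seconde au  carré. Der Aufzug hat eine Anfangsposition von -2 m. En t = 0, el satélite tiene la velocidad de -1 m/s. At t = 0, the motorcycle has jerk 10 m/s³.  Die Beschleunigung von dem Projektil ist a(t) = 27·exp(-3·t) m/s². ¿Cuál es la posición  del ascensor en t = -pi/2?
Necesitamos integrar nuestra ecuación de la sacudida j(t) = -48·sin(2·t) 3 veces. Tomando ∫j(t)dt y aplicando a(0) = 24, encontramos a(t) = 24·cos(2·t). Integrando la aceleración y usando la condición inicial v(0) = 0, obtenemos v(t) = 12·sin(2·t). Tomando ∫v(t)dt y aplicando x(0) = -2, encontramos x(t) = 4 - 6·cos(2·t). De la ecuación de la posición x(t) = 4 - 6·cos(2·t), sustituimos t = -pi/2 para obtener x = 10.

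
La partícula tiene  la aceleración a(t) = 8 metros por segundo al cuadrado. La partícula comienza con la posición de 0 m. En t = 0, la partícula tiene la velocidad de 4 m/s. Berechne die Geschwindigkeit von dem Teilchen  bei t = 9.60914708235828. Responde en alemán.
Um dies zu lösen, müssen wir 1 Integral unserer Gleichung für die Beschleunigung a(t) = 8 finden. Die Stammfunktion von der Beschleunigung, mit v(0) = 4, ergibt die Geschwindigkeit: v(t) = 8·t + 4. Aus der Gleichung für die Geschwindigkeit v(t) = 8·t + 4, setzen wir t = 9.60914708235828 ein und erhalten v = 80.8731766588662.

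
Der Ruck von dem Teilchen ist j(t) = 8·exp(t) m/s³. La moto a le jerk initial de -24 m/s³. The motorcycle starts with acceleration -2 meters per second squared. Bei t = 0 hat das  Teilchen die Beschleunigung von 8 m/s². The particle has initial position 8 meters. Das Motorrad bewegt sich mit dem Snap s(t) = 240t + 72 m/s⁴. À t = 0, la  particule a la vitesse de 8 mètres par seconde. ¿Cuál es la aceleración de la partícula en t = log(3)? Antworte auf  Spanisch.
Debemos encontrar la integral de nuestra ecuación de la sacudida j(t) = 8·exp(t) 1 vez. Tomando ∫j(t)dt y aplicando a(0) = 8, encontramos a(t) = 8·exp(t). De la ecuación de la aceleración a(t) = 8·exp(t), sustituimos t = log(3) para obtener a = 24.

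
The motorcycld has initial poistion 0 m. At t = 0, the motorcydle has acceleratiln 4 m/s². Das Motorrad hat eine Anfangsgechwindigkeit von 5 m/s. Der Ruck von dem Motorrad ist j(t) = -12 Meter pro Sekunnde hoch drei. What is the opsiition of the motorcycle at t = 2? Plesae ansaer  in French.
Nous devons intégrer notre équation du jerk j(t) = -12 3 fois. L'intégrale du jerk est l'accélération. En utilisant a(0) = 4, nous obtenons a(t) = 4 - 12·t. La primitive de l'accélération, avec v(0) = 5, donne la vitesse: v(t) = -6·t^2 + 4·t + 5. La primitive de la vitesse, avec x(0) = 0, donne la position: x(t) = -2·t^3 + 2·t^2 + 5·t. De l'équation de la position x(t) = -2·t^3 + 2·t^2 + 5·t, nous substituons t = 2 pour obtenir x = 2.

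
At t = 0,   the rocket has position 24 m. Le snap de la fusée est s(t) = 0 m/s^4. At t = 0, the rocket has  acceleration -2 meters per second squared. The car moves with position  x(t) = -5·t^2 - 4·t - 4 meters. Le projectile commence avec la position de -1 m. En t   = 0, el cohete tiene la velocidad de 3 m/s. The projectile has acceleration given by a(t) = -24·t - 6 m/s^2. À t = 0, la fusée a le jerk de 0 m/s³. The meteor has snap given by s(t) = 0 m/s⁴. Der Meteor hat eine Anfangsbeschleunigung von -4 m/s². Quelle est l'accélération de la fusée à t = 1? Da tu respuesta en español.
Necesitamos integrar nuestra ecuación del snap s(t) = 0 2 veces. La antiderivada del snap es la sacudida. Usando j(0) = 0, obtenemos j(t) = 0. La antiderivada de la sacudida, con a(0) = -2, da la aceleración: a(t) = -2. Usando a(t) = -2 y sustituyendo t = 1, encontramos a = -2.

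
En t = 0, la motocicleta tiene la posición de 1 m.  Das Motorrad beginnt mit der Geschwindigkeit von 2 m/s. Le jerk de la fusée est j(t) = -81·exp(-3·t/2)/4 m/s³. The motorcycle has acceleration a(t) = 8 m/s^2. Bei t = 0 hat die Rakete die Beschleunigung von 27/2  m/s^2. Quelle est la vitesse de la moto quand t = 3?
Pour résoudre ceci, nous devons prendre 1 primitive de notre équation de l'accélération a(t) = 8. L'intégrale de l'accélération est la vitesse. En utilisant v(0) = 2, nous obtenons v(t) = 8·t + 2. En utilisant v(t) = 8·t + 2 et en substituant t = 3, nous trouvons v = 26.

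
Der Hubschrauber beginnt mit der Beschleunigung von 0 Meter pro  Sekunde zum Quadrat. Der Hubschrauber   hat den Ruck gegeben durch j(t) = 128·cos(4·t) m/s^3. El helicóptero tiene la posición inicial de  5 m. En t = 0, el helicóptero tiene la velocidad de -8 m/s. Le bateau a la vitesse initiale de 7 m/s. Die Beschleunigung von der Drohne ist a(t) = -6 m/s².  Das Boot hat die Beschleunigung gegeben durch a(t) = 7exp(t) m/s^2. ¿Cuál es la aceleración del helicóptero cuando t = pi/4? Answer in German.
Ausgehend von dem Ruck j(t) = 128·cos(4·t), nehmen wir 1 Stammfunktion. Durch Integration von dem Ruck und Verwendung der Anfangsbedingung a(0) = 0, erhalten wir a(t) = 32·sin(4·t). Wir haben die Beschleunigung a(t) = 32·sin(4·t). Durch Einsetzen von t = pi/4: a(pi/4) = 0.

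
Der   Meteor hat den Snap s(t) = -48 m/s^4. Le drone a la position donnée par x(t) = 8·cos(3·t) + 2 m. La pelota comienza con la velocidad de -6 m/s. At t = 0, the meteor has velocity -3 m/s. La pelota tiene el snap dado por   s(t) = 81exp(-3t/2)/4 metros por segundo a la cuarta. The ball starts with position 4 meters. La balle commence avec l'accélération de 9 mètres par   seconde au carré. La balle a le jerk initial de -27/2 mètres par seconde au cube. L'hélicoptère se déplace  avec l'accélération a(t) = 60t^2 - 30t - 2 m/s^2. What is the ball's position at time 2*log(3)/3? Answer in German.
Ausgehend von dem Snap s(t) = 81·exp(-3·t/2)/4, nehmen wir 4 Integrale. Durch Integration von dem Snap und Verwendung der Anfangsbedingung j(0) = -27/2, erhalten wir j(t) = -27·exp(-3·t/2)/2. Das Integral von dem Ruck, mit a(0) = 9, ergibt die Beschleunigung: a(t) = 9·exp(-3·t/2). Mit ∫a(t)dt und Anwendung von v(0) = -6, finden wir v(t) = -6·exp(-3·t/2). Die Stammfunktion von der Geschwindigkeit, mit x(0) = 4, ergibt die Position: x(t) = 4·exp(-3·t/2). Wir haben die Position x(t) = 4·exp(-3·t/2). Durch Einsetzen von t = 2*log(3)/3: x(2*log(3)/3) = 4/3.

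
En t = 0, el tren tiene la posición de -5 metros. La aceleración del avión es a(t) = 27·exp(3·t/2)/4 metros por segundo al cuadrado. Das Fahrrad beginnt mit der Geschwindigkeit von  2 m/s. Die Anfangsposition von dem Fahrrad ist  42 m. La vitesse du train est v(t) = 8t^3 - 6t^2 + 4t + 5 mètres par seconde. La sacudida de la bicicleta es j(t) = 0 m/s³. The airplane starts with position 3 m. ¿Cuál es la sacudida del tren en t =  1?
Para resolver esto, necesitamos tomar 2 derivadas de nuestra ecuación de la velocidad v(t) = 8·t^3 - 6·t^2 + 4·t + 5. Derivando la velocidad, obtenemos la aceleración: a(t) = 24·t^2 - 12·t + 4. Derivando la aceleración, obtenemos la sacudida: j(t) = 48·t - 12. Usando j(t) = 48·t - 12 y sustituyendo t = 1, encontramos j = 36.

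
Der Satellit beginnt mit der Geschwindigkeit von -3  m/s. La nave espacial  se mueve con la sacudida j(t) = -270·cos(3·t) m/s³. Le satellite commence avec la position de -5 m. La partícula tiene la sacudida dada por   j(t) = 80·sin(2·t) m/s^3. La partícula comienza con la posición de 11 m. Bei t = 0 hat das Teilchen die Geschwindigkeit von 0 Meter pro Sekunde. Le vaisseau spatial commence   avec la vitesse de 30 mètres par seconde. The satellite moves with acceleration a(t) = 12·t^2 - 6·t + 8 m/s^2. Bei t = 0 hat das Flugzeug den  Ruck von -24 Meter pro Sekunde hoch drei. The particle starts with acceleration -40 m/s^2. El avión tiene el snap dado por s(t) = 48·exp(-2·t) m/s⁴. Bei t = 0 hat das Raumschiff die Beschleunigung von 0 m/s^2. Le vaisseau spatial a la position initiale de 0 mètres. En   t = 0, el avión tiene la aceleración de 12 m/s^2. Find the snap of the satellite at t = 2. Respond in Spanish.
Para resolver esto, necesitamos tomar 2 derivadas de nuestra ecuación de la aceleración a(t) = 12·t^2 - 6·t + 8. La derivada de la aceleración da la sacudida: j(t) = 24·t - 6. Derivando la sacudida, obtenemos el snap: s(t) = 24. De la ecuación del snap s(t) = 24, sustituimos t = 2 para obtener s = 24.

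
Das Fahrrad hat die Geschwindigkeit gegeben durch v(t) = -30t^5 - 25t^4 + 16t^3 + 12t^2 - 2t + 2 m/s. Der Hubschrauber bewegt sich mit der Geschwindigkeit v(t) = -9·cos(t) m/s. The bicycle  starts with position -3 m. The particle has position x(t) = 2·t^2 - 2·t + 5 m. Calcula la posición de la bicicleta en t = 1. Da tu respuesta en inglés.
Starting from velocity v(t) = -30·t^5 - 25·t^4 + 16·t^3 + 12·t^2 - 2·t + 2, we take 1 integral. Finding the integral of v(t) and using x(0) = -3: x(t) = -5·t^6 - 5·t^5 + 4·t^4 + 4·t^3 - t^2 + 2·t - 3. Using x(t) = -5·t^6 - 5·t^5 + 4·t^4 + 4·t^3 - t^2 + 2·t - 3 and substituting t = 1, we find x = -4.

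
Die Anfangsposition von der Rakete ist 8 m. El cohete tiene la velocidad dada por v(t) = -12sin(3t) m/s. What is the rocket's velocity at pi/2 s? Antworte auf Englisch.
We have velocity v(t) = -12·sin(3·t). Substituting t = pi/2: v(pi/2) = 12.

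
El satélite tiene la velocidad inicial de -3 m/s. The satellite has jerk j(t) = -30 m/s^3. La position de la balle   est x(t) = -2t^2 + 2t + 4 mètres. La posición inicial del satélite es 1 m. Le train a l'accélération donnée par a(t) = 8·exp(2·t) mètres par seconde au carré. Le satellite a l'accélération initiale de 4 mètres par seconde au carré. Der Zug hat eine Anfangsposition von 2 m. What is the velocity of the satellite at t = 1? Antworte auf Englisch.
To find the answer, we compute 2 antiderivatives of j(t) = -30. Finding the integral of j(t) and using a(0) = 4: a(t) = 4 - 30·t. The integral of acceleration is velocity. Using v(0) = -3, we get v(t) = -15·t^2 + 4·t - 3. From the given velocity equation v(t) = -15·t^2 + 4·t - 3, we substitute t = 1 to get v = -14.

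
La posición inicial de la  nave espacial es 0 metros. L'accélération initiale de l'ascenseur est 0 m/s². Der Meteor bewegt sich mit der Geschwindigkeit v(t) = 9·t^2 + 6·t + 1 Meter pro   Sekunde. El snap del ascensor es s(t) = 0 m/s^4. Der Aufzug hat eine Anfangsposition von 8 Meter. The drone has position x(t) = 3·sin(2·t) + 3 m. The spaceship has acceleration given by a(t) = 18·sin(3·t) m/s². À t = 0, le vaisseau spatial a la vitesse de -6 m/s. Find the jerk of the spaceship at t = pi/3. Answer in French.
Nous devons dériver notre équation de l'accélération a(t) = 18·sin(3·t) 1 fois. En prenant d/dt de a(t), nous trouvons j(t) = 54·cos(3·t). Nous avons le jerk j(t) = 54·cos(3·t). En substituant t = pi/3: j(pi/3) = -54.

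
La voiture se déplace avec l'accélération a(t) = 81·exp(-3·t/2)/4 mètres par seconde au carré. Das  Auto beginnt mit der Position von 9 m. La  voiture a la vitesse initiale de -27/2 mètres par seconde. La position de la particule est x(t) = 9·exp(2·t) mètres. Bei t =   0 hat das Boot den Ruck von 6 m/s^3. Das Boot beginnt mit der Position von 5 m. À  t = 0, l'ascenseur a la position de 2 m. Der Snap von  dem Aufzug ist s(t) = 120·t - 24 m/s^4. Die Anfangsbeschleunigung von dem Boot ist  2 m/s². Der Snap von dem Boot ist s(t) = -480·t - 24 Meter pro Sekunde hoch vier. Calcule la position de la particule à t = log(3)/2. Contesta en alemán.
Aus der Gleichung für die Position x(t) = 9·exp(2·t), setzen wir t = log(3)/2 ein und erhalten x = 27.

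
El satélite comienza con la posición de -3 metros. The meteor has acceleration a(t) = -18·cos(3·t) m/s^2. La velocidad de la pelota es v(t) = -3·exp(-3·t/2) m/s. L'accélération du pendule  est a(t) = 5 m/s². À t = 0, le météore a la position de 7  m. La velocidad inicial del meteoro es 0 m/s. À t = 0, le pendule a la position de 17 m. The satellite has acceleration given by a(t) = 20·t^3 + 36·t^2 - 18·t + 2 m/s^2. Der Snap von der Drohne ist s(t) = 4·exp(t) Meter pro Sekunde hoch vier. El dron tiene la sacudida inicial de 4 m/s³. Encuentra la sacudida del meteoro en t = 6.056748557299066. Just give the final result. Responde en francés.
j(6.056748557299066) = -33.9258533448767.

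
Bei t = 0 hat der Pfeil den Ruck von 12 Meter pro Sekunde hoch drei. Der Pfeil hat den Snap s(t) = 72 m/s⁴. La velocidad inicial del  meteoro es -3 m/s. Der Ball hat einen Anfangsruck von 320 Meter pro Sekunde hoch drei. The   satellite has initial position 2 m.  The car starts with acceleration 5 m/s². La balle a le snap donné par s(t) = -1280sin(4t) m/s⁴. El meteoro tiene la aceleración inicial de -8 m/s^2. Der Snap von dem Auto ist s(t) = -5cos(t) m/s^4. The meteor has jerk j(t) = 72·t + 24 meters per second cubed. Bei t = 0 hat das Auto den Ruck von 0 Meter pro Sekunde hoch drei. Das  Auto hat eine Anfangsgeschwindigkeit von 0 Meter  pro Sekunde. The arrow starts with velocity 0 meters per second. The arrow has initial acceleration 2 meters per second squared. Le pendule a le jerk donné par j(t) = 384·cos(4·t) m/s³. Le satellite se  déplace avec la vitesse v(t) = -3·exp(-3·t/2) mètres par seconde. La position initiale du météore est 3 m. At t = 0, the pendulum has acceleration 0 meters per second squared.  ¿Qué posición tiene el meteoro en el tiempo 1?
Para resolver esto, necesitamos tomar 3 antiderivadas de nuestra ecuación de la sacudida j(t) = 72·t + 24. La integral de la sacudida es la aceleración. Usando a(0) = -8, obtenemos a(t) = 36·t^2 + 24·t - 8. La antiderivada de la aceleración es la velocidad. Usando v(0) = -3, obtenemos v(t) = 12·t^3 + 12·t^2 - 8·t - 3. Integrando la velocidad y usando la condición inicial x(0) = 3, obtenemos x(t) = 3·t^4 + 4·t^3 - 4·t^2 - 3·t + 3. Usando x(t) = 3·t^4 + 4·t^3 - 4·t^2 - 3·t + 3 y sustituyendo t = 1, encontramos x = 3.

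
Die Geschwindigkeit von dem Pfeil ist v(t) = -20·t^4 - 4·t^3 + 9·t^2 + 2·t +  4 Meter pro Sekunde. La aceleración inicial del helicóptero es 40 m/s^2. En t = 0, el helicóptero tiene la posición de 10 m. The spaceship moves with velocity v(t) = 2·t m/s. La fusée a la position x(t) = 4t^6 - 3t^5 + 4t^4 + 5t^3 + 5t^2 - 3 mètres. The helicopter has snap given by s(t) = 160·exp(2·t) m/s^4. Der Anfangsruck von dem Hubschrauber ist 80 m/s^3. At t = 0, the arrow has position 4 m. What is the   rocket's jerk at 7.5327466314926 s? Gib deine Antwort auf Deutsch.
Wir müssen unsere Gleichung für die Position x(t) = 4·t^6 - 3·t^5 + 4·t^4 + 5·t^3 + 5·t^2 - 3 3-mal ableiten. Mit d/dt von x(t) finden wir v(t) = 24·t^5 - 15·t^4 + 16·t^3 + 15·t^2 + 10·t. Die Ableitung von der Geschwindigkeit ergibt die Beschleunigung: a(t) = 120·t^4 - 60·t^3 + 48·t^2 + 30·t + 10. Mit d/dt von a(t) finden wir j(t) = 480·t^3 - 180·t^2 + 96·t + 30. Mit j(t) = 480·t^3 - 180·t^2 + 96·t + 30 und Einsetzen von t = 7.5327466314926, finden wir j = 195703.610048677.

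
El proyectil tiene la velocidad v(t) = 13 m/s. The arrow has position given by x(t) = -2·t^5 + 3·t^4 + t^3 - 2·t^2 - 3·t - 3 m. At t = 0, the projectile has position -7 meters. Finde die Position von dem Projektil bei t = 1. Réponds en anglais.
We must find the integral of our velocity equation v(t) = 13 1 time. The antiderivative of velocity is position. Using x(0) = -7, we get x(t) = 13·t - 7. We have position x(t) = 13·t - 7. Substituting t = 1: x(1) = 6.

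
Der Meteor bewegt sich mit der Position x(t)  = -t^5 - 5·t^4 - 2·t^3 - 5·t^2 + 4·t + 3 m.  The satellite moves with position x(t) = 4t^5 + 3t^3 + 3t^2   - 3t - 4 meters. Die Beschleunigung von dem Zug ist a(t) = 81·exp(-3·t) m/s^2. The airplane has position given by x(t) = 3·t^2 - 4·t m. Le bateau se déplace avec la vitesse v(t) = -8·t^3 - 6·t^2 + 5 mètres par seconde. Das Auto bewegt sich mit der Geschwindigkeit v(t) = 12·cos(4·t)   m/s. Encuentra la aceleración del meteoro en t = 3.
Partiendo de la posición x(t) = -t^5 - 5·t^4 - 2·t^3 - 5·t^2 + 4·t + 3, tomamos 2 derivadas. Derivando la posición, obtenemos la velocidad: v(t) = -5·t^4 - 20·t^3 - 6·t^2 - 10·t + 4. La derivada de la velocidad da la aceleración: a(t) = -20·t^3 - 60·t^2 - 12·t - 10. Usando a(t) = -20·t^3 - 60·t^2 - 12·t - 10 y sustituyendo t = 3, encontramos a = -1126.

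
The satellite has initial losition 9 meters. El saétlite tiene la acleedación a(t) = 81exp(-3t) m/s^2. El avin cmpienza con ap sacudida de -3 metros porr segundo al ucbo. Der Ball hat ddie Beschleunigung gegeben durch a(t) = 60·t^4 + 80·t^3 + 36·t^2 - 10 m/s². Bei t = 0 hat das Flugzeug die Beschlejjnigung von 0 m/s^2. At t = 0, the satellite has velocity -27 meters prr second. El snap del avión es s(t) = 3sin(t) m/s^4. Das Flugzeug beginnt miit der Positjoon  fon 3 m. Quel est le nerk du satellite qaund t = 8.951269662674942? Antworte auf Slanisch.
Debemos derivar nuestra ecuación de la aceleración a(t) = 81·exp(-3·t) 1 vez. Derivando la aceleración, obtenemos la sacudida: j(t) = -243·exp(-3·t). De la ecuación de la sacudida j(t) = -243·exp(-3·t), sustituimos t = 8.951269662674942 para obtener j = -5.28621973869273E-10.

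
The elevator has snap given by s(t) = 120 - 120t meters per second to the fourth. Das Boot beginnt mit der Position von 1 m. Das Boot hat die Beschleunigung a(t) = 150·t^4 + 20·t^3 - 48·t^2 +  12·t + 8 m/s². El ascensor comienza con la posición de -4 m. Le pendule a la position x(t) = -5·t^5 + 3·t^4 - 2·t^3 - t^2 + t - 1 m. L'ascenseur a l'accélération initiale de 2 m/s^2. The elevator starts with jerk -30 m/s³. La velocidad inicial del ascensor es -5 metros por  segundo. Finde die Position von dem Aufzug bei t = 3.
Wir müssen die Stammfunktion unserer Gleichung für den Snap s(t) = 120 - 120·t 4-mal finden. Die Stammfunktion von dem Snap ist der Ruck. Mit j(0) = -30 erhalten wir j(t) = -60·t^2 + 120·t - 30. Die Stammfunktion von dem Ruck ist die Beschleunigung. Mit a(0) = 2 erhalten wir a(t) = -20·t^3 + 60·t^2 - 30·t + 2. Das Integral von der Beschleunigung ist die Geschwindigkeit. Mit v(0) = -5 erhalten wir v(t) = -5·t^4 + 20·t^3 - 15·t^2 + 2·t - 5. Das Integral von der Geschwindigkeit ist die Position. Mit x(0) = -4 erhalten wir x(t) = -t^5 + 5·t^4 - 5·t^3 + t^2 - 5·t - 4. Mit x(t) = -t^5 + 5·t^4 - 5·t^3 + t^2 - 5·t - 4 und Einsetzen von t = 3, finden wir x = 17.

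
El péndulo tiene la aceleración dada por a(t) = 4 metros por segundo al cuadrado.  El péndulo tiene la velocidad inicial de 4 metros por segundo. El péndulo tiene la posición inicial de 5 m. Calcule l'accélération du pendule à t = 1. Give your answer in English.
We have acceleration a(t) = 4. Substituting t = 1: a(1) = 4.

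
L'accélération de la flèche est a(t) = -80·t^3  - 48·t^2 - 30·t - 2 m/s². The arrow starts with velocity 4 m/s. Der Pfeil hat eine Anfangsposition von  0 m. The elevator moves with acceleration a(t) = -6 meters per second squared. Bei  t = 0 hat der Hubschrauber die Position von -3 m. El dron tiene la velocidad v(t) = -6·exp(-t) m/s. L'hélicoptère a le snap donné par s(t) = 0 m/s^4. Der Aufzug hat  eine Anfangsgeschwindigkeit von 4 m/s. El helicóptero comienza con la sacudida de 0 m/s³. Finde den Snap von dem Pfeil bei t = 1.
Ausgehend von der Beschleunigung a(t) = -80·t^3 - 48·t^2 - 30·t - 2, nehmen wir 2 Ableitungen. Mit d/dt von a(t) finden wir j(t) = -240·t^2 - 96·t - 30. Die Ableitung von dem Ruck ergibt den Snap: s(t) = -480·t - 96. Aus der Gleichung für den Snap s(t) = -480·t - 96, setzen wir t = 1 ein und erhalten s = -576.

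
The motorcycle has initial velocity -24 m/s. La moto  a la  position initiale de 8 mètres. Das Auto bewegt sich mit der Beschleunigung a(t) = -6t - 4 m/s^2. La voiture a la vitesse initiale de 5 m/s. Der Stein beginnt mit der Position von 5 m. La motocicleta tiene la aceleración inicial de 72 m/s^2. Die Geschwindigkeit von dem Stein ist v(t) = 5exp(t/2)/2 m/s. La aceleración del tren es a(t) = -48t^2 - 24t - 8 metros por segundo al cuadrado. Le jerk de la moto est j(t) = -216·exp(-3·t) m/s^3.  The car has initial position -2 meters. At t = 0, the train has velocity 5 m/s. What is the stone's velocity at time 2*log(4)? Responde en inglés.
We have velocity v(t) = 5·exp(t/2)/2. Substituting t = 2*log(4): v(2*log(4)) = 10.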